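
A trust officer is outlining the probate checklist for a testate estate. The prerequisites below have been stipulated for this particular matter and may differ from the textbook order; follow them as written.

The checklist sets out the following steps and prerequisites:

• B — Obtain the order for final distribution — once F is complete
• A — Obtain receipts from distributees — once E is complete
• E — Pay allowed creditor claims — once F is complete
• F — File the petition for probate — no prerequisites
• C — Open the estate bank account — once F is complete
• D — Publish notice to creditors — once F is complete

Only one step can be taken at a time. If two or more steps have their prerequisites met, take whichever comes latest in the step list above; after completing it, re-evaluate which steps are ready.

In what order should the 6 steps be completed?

F D C E A B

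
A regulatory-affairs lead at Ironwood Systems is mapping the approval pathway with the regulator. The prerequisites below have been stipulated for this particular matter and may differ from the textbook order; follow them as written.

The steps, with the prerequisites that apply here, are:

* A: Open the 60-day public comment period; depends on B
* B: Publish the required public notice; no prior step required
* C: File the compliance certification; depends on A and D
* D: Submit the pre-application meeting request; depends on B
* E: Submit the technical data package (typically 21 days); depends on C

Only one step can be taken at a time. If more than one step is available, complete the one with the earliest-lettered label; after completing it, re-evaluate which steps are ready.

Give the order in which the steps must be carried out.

B → A → D → C → E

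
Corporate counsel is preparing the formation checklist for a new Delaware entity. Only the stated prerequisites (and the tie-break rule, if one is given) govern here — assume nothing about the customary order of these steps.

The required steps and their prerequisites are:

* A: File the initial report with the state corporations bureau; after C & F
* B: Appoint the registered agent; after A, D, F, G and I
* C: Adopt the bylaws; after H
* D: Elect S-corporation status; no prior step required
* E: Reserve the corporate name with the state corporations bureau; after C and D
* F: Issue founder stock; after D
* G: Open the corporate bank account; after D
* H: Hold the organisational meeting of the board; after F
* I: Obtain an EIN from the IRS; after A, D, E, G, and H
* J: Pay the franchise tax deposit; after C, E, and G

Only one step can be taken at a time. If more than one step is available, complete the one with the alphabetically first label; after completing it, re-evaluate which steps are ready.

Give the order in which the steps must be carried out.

D, F, G, H, C, A, E, I, B, J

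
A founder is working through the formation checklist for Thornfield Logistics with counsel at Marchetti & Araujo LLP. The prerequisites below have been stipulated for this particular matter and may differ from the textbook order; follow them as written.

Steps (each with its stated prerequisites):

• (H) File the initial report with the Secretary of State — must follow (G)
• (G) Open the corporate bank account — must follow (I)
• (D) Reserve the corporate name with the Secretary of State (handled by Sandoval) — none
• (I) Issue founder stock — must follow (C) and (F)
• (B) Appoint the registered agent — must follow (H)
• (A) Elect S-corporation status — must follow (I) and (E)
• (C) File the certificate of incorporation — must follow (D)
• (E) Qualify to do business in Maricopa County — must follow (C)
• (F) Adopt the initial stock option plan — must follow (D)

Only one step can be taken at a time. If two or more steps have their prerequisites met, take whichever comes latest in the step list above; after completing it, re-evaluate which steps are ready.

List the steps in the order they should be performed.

(D) has no prerequisites → (D) first.
(F) and (C) are both available; (F) is listed later → (F).
(C) needed (D), now all done → (C).
Ready: (E) and (I). (E) is listed later → (E).
Next only (I) has its prerequisites met → (I).
(A) and (G) are both available; (A) is listed later → (A).
Next only (G) has its prerequisites met → (G).
Next only (H) has its prerequisites met → (H).
(B) needed (H), now all done → (B).

(D), (F), (C), (E), (I), (A), (G), (H), (B)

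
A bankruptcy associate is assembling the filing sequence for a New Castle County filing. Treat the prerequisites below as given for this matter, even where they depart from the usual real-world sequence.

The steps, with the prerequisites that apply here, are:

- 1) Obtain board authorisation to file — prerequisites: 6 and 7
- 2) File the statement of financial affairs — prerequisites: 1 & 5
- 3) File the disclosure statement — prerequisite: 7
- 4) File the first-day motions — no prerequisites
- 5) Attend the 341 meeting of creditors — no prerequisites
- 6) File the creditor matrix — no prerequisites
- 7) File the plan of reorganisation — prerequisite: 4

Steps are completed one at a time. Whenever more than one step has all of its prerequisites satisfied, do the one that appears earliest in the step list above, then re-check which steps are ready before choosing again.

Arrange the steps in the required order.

4, 5 and 6 have no prerequisites; 4 is listed earlier, so 4 is first.
Ready: 5, 6 and 7. 5 is listed earlier → 5.
6 and 7 are both available; 6 is listed earlier → 6.
That leaves 7 as the only ready step → 7.
1 and 3 are both available; 1 is listed earlier → 1.
Ready: 2 and 3. 2 is listed earlier → 2.
3 needed 7, now all done → 3.

4 → 5 → 6 → 7 → 1 → 2 → 3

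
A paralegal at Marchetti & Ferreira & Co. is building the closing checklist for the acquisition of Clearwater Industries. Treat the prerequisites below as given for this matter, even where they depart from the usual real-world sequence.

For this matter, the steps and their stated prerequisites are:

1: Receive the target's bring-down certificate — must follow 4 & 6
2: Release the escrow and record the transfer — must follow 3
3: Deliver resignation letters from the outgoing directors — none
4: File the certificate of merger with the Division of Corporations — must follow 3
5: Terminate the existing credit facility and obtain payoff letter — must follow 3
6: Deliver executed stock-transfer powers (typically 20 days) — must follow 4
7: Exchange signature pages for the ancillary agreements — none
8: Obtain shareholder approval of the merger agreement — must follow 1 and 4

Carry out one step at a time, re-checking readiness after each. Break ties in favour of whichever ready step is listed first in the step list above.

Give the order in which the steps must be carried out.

3, 2, 4, 5, 6, 1, 7, 8

3 and 7 have no prerequisites; 3 is listed earlier, so 3 is first.
Now 2, 4, 5 and 7 have their prerequisites met. 2 is listed earlier, so 2 next.
Now 4, 5 and 7 have their prerequisites met. 4 is listed earlier, so 4 next.
Ready: 5, 6 and 7. 5 is listed earlier → 5.
Now 6 and 7 have their prerequisites met. 6 is listed earlier, so 6 next.
1 and 7 are both available; 1 is listed earlier → 1.
8 now also ready, so the ready set is {7, 8}; 7 is listed earlier → 7.
8 is the only step now ready → 8.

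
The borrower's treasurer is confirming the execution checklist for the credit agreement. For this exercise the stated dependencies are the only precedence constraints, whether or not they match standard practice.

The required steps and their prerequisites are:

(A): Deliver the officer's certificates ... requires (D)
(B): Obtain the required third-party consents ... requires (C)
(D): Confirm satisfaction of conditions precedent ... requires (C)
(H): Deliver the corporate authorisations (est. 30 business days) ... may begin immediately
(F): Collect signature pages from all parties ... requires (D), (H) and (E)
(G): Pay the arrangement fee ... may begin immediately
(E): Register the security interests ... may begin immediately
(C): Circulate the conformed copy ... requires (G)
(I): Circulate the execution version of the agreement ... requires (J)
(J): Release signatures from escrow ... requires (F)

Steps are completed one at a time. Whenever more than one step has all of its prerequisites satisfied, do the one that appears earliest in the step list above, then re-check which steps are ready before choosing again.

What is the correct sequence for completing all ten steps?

(H), (G), (E), (C), (B), (D), (A), (F), (J), (I)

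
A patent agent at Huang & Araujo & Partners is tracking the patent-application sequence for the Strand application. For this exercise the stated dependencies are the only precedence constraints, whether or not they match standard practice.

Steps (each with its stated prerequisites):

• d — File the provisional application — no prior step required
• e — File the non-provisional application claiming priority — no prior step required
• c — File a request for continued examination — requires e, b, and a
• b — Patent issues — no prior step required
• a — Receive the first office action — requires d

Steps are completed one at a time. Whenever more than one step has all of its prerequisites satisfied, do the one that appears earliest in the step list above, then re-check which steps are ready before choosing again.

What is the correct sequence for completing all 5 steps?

d → e → b → a → c

Nothing is required for d, e and b. d is listed earlier → d first.
Ready: e, b and a. e is listed earlier → e.
b and a are both available; b is listed earlier → b.
a is the only step now ready → a.
Next only c has its prerequisites met → c.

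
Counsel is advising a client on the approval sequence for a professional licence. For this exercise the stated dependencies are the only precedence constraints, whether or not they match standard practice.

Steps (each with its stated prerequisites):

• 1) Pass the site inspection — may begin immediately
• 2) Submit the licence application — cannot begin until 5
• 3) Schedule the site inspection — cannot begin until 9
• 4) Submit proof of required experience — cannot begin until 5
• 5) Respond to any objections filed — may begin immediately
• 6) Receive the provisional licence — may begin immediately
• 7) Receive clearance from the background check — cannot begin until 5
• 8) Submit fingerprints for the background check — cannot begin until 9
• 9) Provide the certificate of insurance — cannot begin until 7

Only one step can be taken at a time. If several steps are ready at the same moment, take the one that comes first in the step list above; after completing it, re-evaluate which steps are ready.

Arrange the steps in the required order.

1, 5, 2, 4, 6, 7, 9, 3, 8

Nothing is required for 1, 5 and 6. 1 is listed earlier → 1 first.
Now 5 and 6 have their prerequisites met. 5 is listed earlier, so 5 next.
2, 4 and 7 now also ready, so the ready set is {2, 4, 6, 7}; 2 is listed earlier → 2.
Now 4, 6 and 7 have their prerequisites met. 4 is listed earlier, so 4 next.
Ready: 6 and 7. 6 is listed earlier → 6.
That leaves 7 as the only ready step → 7.
9 needed 7, now all done → 9.
Now 3 and 8 have their prerequisites met. 3 is listed earlier, so 3 next.
Next only 8 has its prerequisites met → 8.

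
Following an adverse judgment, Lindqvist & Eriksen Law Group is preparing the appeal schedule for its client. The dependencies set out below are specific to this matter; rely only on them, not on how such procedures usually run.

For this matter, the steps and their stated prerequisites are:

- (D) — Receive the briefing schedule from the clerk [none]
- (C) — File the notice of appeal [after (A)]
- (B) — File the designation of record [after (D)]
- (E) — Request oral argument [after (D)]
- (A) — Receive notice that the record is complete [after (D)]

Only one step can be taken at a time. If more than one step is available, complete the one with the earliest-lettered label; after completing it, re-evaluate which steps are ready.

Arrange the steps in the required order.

(D), (A), (B), (C), (E)

Only (D) has no prerequisites, so it is first.
Now (A), (B) and (E) have their prerequisites met. (A) has the earlier label, so (A) next.
Now (B), (C) and (E) have their prerequisites met. (B) has the earlier label, so (B) next.
Now (C) and (E) have their prerequisites met. (C) has the earlier label, so (C) next.
Next only (E) has its prerequisites met → (E).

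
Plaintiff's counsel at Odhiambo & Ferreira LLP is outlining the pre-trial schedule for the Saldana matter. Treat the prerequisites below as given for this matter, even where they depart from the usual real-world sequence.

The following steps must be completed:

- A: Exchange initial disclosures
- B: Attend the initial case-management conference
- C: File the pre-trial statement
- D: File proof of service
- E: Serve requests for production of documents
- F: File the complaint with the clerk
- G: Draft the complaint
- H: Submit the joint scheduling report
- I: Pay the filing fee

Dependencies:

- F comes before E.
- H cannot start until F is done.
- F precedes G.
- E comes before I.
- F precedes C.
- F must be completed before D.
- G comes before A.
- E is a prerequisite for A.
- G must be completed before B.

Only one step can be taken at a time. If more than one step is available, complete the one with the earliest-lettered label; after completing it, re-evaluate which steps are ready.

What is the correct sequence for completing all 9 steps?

F has no prerequisites → F first.
Ready: C, D, E, G and H. C has the earlier label → C.
Now D, E, G and H have their prerequisites met. D has the earlier label, so D next.
Ready: E, G and H. E has the earlier label → E.
I now also ready, so the ready set is {G, H, I}; G has the earlier label → G.
A and B now also ready, so the ready set is {A, B, H, I}; A has the earlier label → A.
Now B, H and I have their prerequisites met. B has the earlier label, so B next.
Now H and I have their prerequisites met. H has the earlier label, so H next.
Next only I has its prerequisites met → I.

F, C, D, E, G, A, B, H, I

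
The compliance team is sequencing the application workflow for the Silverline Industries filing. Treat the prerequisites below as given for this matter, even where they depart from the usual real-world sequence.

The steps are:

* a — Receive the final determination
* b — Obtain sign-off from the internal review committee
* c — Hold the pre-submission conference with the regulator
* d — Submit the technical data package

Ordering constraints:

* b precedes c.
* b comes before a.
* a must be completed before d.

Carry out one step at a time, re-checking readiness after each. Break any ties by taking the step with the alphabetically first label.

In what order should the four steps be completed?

b, a, c, d

b has no prerequisites → b first.
Now a and c have their prerequisites met. a has the earlier label, so a next.
d now also ready, so the ready set is {c, d}; c has the earlier label → c.
d is the only step now ready → d.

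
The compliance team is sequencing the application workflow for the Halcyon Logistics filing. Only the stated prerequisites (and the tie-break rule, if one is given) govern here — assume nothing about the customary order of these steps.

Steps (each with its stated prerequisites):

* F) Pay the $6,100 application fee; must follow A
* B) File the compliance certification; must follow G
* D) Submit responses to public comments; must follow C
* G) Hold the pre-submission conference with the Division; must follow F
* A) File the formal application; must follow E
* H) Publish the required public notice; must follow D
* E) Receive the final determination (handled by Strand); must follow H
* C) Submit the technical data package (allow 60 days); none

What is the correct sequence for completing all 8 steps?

C, D, H, E, A, F, G, B

C is the only step with nothing outstanding, so it goes first.
D is the only step now ready → D.
That leaves H as the only ready step → H.
E needed H, now all done → E.
A needed E, now all done → A.
Next only F has its prerequisites met → F.
G needed F, now all done → G.
That leaves B as the only ready step → B.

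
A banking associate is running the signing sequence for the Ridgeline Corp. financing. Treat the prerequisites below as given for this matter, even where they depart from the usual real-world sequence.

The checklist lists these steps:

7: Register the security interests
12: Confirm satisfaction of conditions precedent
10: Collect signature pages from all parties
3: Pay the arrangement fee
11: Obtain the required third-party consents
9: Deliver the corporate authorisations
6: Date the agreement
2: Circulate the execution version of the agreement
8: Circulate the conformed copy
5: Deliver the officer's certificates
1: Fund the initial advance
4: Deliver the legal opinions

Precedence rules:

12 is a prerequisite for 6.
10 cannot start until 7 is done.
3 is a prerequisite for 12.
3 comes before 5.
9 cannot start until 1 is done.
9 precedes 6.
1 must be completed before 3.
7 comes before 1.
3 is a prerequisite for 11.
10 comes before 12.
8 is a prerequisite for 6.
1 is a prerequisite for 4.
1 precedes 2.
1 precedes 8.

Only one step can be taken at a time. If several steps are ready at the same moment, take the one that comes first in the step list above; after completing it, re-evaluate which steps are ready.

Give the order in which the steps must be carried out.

7 10 1 3 12 11 9 2 8 6 5 4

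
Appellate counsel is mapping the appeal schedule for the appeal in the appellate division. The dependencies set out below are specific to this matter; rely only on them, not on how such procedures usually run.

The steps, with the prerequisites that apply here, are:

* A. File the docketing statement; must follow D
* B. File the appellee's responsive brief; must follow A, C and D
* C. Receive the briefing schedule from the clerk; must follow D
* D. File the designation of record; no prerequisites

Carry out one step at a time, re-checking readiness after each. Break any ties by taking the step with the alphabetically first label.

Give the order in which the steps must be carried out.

D, A, C, B

D has no prerequisites → D first.
A and C are both available; A has the earlier label → A.
Next only C has its prerequisites met → C.
B needed A, C and D, now all done → B.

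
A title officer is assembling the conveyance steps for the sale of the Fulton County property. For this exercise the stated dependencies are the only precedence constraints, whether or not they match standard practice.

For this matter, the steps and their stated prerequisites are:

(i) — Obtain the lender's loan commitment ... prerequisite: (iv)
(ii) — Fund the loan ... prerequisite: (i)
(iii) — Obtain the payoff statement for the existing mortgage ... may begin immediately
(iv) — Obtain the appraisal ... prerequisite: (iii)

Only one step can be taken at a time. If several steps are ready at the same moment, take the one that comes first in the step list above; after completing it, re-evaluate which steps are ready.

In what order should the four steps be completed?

(iii) → (iv) → (i) → (ii)

Only (iii) has no prerequisites, so it is first.
(iv) needed (iii), now all done → (iv).
That leaves (i) as the only ready step → (i).
Next only (ii) has its prerequisites met → (ii).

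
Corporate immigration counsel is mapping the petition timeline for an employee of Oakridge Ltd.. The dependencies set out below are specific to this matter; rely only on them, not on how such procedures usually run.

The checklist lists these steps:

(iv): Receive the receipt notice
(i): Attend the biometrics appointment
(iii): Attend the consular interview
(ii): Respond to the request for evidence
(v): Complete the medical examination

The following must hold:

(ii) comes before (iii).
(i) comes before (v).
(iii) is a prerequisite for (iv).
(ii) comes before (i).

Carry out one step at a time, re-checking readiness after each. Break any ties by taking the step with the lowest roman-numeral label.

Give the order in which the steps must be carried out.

(ii), (i), (iii), (iv), (v)

Only (ii) has no prerequisites, so it is first.
Ready: (i) and (iii). (i) has the earlier label → (i).
(iii) and (v) are both available; (iii) has the earlier label → (iii).
Now (iv) and (v) have their prerequisites met. (iv) has the earlier label, so (iv) next.
That leaves (v) as the only ready step → (v).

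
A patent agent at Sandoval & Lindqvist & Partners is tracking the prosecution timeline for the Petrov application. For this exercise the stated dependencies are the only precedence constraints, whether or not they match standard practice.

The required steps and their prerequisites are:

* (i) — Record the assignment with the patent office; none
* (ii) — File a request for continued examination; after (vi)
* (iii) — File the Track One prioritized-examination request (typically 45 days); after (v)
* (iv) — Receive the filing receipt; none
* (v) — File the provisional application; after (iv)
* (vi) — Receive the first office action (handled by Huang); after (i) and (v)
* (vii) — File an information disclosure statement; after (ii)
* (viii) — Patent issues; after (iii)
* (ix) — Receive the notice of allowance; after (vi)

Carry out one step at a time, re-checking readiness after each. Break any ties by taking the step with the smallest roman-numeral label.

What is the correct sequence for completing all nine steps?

(i), (iv), (v), (iii), (vi), (ii), (vii), (viii), (ix)

(i) and (iv) have no prerequisites; (i) has the earlier label, so (i) is first.
(iv) is the only step now ready → (iv).
(v) needed (iv), now all done → (v).
(iii) and (vi) are both available; (iii) has the earlier label → (iii).
Ready: (vi) and (viii). (vi) has the earlier label → (vi).
(ii) and (ix) now also ready, so the ready set is {(ii), (viii), (ix)}; (ii) has the earlier label → (ii).
(vii) now also ready, so the ready set is {(vii), (viii), (ix)}; (vii) has the earlier label → (vii).
(viii) and (ix) are both available; (viii) has the earlier label → (viii).
(ix) is the only step now ready → (ix).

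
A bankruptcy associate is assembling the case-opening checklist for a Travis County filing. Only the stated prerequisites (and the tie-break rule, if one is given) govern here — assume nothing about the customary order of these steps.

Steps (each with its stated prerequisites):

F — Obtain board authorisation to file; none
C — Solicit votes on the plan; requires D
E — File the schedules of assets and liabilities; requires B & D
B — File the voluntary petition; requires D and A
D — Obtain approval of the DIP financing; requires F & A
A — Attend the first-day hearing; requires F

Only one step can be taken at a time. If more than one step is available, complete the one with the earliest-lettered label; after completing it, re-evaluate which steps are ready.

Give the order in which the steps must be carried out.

Only F has no prerequisites, so it is first.
A needed F, now all done → A.
D needed A and F, now all done → D.
Ready: B and C. B has the earlier label → B.
E now also ready, so the ready set is {C, E}; C has the earlier label → C.
E needed B and D, now all done → E.

F → A → D → B → C → E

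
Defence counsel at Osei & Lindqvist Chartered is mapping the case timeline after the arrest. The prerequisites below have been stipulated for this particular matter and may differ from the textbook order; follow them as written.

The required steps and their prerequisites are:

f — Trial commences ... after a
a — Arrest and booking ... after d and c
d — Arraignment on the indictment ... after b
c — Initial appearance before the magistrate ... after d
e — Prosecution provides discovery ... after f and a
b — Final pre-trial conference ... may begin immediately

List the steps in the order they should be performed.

b d c a f e

Only b has no prerequisites, so it is first.
That leaves d as the only ready step → d.
c is the only step now ready → c.
a needed d and c, now all done → a.
Next only f has its prerequisites met → f.
e needed f and a, now all done → e.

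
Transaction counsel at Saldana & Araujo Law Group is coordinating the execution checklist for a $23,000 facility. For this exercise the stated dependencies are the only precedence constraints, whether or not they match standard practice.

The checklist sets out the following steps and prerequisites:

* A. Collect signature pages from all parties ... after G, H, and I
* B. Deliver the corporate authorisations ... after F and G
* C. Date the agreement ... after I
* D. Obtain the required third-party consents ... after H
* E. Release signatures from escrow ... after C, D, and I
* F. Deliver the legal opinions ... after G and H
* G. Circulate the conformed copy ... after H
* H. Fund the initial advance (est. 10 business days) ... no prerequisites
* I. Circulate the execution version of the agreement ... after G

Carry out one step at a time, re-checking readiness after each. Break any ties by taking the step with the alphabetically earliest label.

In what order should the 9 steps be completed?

H has no prerequisites → H first.
Ready: D and G. D has the earlier label → D.
Next only G has its prerequisites met → G.
F and I are both available; F has the earlier label → F.
Ready: B and I. B has the earlier label → B.
Next only I has its prerequisites met → I.
Now A and C have their prerequisites met. A has the earlier label, so A next.
C needed I, now all done → C.
E needed C, D and I, now all done → E.

H, D, G, F, B, I, A, C, E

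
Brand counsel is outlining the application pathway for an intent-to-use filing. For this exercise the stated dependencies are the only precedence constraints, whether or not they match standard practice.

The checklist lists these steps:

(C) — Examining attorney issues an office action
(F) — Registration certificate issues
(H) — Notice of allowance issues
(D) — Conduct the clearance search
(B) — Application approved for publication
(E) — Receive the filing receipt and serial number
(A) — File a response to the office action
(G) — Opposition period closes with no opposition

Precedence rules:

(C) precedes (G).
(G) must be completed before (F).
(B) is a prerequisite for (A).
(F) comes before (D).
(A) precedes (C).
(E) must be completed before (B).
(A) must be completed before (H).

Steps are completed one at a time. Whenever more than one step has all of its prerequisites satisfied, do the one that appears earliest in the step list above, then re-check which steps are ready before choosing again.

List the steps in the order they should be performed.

(E) (B) (A) (C) (H) (G) (F) (D)

(E) has no prerequisites → (E) first.
That leaves (B) as the only ready step → (B).
Next only (A) has its prerequisites met → (A).
(C) and (H) are both available; (C) is listed earlier → (C).
(G) now also ready, so the ready set is {(H), (G)}; (H) is listed earlier → (H).
(G) needed (C), now all done → (G).
That leaves (F) as the only ready step → (F).
Next only (D) has its prerequisites met → (D).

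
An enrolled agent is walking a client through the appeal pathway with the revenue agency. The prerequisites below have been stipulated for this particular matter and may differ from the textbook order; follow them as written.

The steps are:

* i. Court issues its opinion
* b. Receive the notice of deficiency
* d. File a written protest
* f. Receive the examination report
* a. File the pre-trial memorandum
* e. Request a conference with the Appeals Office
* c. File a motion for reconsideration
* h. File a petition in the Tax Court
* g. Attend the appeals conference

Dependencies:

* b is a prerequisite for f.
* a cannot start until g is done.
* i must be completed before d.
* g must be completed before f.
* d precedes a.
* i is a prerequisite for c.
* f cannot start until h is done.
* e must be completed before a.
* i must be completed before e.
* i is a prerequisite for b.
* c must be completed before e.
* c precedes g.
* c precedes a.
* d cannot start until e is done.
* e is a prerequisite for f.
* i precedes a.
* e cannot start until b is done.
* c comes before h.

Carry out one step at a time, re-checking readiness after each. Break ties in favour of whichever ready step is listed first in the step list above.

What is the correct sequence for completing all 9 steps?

Only i has no prerequisites, so it is first.
Now b and c have their prerequisites met. b is listed earlier, so b next.
Next only c has its prerequisites met → c.
Now e, h and g have their prerequisites met. e is listed earlier, so e next.
Now d, h and g have their prerequisites met. d is listed earlier, so d next.
h and g are both available; h is listed earlier → h.
Next only g has its prerequisites met → g.
Ready: f and a. f is listed earlier → f.
a is the only step now ready → a.

i b c e d h g f a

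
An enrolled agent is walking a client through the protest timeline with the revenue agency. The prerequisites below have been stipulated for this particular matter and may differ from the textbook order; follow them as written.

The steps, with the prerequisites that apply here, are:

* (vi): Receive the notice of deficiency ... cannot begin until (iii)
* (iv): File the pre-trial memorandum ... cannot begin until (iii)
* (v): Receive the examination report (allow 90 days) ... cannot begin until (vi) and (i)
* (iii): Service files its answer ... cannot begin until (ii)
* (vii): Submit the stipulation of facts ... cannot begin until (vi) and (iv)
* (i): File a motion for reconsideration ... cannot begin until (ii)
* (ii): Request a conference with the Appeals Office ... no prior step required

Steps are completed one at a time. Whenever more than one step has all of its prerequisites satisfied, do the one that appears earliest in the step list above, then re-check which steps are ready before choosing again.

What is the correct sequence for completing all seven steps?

(ii) has no prerequisites → (ii) first.
Ready: (iii) and (i). (iii) is listed earlier → (iii).
(vi), (iv) and (i) are all available; (vi) is listed earlier → (vi).
Now (iv) and (i) have their prerequisites met. (iv) is listed earlier, so (iv) next.
(vii) now also ready, so the ready set is {(vii), (i)}; (vii) is listed earlier → (vii).
(i) is the only step now ready → (i).
(v) is the only step now ready → (v).

(ii) → (iii) → (vi) → (iv) → (vii) → (i) → (v)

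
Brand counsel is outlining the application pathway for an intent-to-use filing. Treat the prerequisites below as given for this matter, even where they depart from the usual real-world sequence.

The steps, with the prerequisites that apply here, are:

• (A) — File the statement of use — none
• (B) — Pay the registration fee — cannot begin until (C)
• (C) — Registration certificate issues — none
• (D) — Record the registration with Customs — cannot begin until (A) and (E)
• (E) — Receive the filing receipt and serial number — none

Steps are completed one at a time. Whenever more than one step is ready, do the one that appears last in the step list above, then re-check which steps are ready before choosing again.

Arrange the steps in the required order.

(E), (C) and (A) have no prerequisites; (E) is listed later, so (E) is first.
Now (C) and (A) have their prerequisites met. (C) is listed later, so (C) next.
Ready: (B) and (A). (B) is listed later → (B).
Next only (A) has its prerequisites met → (A).
(D) needed (E) and (A), now all done → (D).

(E) (C) (B) (A) (D)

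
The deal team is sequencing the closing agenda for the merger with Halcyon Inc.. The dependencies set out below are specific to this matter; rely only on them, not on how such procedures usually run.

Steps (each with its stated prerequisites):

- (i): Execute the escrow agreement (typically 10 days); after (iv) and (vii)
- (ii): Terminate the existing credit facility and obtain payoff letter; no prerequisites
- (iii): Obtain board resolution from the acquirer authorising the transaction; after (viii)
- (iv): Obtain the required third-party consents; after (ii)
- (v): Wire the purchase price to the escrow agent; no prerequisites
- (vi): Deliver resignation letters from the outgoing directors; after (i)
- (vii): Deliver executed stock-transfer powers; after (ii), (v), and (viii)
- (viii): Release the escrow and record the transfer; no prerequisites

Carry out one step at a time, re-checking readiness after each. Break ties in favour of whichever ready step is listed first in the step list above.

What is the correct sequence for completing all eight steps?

(ii), (v) and (viii) have no prerequisites; (ii) is listed earlier, so (ii) is first.
Now (iv), (v) and (viii) have their prerequisites met. (iv) is listed earlier, so (iv) next.
Now (v) and (viii) have their prerequisites met. (v) is listed earlier, so (v) next.
Next only (viii) has its prerequisites met → (viii).
Ready: (iii) and (vii). (iii) is listed earlier → (iii).
(vii) needed (ii), (v) and (viii), now all done → (vii).
(i) is the only step now ready → (i).
(vi) needed (i), now all done → (vi).

(ii), (iv), (v), (viii), (iii), (vii), (i), (vi)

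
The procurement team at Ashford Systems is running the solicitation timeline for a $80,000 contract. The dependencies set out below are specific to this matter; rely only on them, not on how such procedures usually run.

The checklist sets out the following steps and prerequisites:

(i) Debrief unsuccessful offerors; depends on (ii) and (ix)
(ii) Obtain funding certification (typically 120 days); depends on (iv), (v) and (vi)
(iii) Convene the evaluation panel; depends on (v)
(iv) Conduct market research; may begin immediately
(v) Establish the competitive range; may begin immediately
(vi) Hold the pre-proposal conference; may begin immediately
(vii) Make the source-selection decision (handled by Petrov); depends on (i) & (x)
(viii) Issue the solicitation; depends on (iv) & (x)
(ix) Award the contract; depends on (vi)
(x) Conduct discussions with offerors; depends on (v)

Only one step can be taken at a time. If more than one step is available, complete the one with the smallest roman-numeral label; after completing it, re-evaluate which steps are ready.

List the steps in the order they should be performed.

(iv), (v) and (vi) have no prerequisites; (iv) has the earlier label, so (iv) is first.
Ready: (v) and (vi). (v) has the earlier label → (v).
(iii) and (x) now also ready, so the ready set is {(iii), (vi), (x)}; (iii) has the earlier label → (iii).
Now (vi) and (x) have their prerequisites met. (vi) has the earlier label, so (vi) next.
(ii) and (ix) now also ready, so the ready set is {(ii), (ix), (x)}; (ii) has the earlier label → (ii).
Now (ix) and (x) have their prerequisites met. (ix) has the earlier label, so (ix) next.
Now (i) and (x) have their prerequisites met. (i) has the earlier label, so (i) next.
(x) needed (v), now all done → (x).
(vii) and (viii) are both available; (vii) has the earlier label → (vii).
Next only (viii) has its prerequisites met → (viii).

(iv) (v) (iii) (vi) (ii) (ix) (i) (x) (vii) (viii)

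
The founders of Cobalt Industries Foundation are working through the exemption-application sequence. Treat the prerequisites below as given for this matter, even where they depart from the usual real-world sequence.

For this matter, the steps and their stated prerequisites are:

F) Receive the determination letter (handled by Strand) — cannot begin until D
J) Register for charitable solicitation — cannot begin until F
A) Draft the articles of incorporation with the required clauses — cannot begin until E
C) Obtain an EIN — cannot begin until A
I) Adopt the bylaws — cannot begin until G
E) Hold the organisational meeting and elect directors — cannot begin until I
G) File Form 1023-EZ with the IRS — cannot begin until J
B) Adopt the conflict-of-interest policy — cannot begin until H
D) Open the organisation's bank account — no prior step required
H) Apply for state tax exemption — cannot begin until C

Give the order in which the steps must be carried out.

D, F, J, G, I, E, A, C, H, B

D is the only step with nothing outstanding, so it goes first.
F is the only step now ready → F.
J is the only step now ready → J.
That leaves G as the only ready step → G.
I needed G, now all done → I.
E needed I, now all done → E.
That leaves A as the only ready step → A.
C needed A, now all done → C.
H needed C, now all done → H.
Next only B has its prerequisites met → B.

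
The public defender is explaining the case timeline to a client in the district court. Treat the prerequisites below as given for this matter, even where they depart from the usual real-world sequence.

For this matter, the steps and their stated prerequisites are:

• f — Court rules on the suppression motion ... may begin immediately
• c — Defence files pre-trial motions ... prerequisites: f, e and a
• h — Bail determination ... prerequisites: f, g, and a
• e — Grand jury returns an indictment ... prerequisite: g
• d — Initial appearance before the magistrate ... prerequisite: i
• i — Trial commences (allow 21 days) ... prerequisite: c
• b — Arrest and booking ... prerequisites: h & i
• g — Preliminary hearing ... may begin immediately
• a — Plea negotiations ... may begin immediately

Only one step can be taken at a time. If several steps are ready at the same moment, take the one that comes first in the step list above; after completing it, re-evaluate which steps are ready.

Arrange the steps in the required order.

f, g, e, a, c, h, i, d, b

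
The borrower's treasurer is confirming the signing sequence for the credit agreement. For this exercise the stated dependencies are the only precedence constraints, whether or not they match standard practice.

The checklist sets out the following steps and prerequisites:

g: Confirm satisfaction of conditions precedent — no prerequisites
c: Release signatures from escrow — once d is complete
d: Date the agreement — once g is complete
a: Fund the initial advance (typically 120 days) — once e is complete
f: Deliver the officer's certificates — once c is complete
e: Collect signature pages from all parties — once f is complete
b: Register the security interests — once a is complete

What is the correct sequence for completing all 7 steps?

g, d, c, f, e, a, b

g is the only step with nothing outstanding, so it goes first.
That leaves d as the only ready step → d.
That leaves c as the only ready step → c.
f needed c, now all done → f.
Next only e has its prerequisites met → e.
Next only a has its prerequisites met → a.
Next only b has its prerequisites met → b.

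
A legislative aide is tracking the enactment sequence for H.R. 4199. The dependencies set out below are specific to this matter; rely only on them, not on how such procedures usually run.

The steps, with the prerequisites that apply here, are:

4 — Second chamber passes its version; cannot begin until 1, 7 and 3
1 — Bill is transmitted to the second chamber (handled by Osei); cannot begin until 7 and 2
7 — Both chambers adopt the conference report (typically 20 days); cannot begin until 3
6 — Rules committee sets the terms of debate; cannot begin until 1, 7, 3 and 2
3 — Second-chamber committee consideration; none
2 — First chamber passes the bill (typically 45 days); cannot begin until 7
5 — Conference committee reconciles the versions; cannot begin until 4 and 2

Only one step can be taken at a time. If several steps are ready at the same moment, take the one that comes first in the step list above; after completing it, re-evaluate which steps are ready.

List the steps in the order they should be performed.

3 is the only step with nothing outstanding, so it goes first.
7 needed 3, now all done → 7.
Next only 2 has its prerequisites met → 2.
1 is the only step now ready → 1.
4 and 6 are both available; 4 is listed earlier → 4.
5 now also ready, so the ready set is {6, 5}; 6 is listed earlier → 6.
5 needed 4 and 2, now all done → 5.

3, 7, 2, 1, 4, 6, 5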